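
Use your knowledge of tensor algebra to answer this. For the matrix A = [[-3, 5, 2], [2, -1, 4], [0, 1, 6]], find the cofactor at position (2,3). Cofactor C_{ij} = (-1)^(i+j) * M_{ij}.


To find cofactor C_{23}, delete row 2 and column 3.
The resulting 2x2 submatrix is: [[-3, 5], [0, 1]]
Minor M_{23} = -3*1 - 5*0
  = -3 - 0 = -3
Sign = (-1)^(2+3) = (-1)^5 = -1
Cofactor C_{23} = -1 * -3 = 3

3


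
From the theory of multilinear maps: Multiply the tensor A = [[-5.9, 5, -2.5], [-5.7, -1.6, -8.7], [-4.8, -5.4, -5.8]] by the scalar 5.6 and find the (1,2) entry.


Scalar multiplication: (cA)_{ij} = c * A_{ij}.
c = 5.6
A_{12} = 5
(cA)_{12} = 5.6 * 5 = 28

28


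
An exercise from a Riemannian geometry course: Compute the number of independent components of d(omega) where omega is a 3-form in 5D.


The exterior derivative of a p-form is a (p+1)-form.
Its number of independent components is C(n, p+1).
n = 5, p+1 = 4
C(5, 4) = 5

5


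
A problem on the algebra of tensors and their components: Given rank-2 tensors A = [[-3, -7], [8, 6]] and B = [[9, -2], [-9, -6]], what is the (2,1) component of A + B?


Tensor addition is component-wise: (A + B)_{ij} = A_{ij} + B_{ij}.
A_{21} = 8
B_{21} = -9
(A + B)_{21} = 8 + -9 = -1

-1


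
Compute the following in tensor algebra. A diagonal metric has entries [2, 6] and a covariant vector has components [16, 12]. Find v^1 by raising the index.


To raise an index with a diagonal metric: v^i = v_i / g_{ii}.
For index 1: v_1 = 16, g_{11} = 2
v^1 = 16 / 2 = 8

8


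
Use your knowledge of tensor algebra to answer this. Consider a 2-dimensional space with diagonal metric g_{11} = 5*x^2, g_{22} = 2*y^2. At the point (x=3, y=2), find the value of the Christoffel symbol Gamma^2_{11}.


For a diagonal metric, Gamma^k_{ij} = (1/2) g^{kk} (dg_{ik}/dx_j + dg_{jk}/dx_i - dg_{ij}/dx_k).
The metric is diagonal, so g_{ab} = 0 for a != b.
At the given point: g_{11} = 45, g_{22} = 8
g^{22} = 1/8
dg_{12}/dx_1 = 0 (off-diagonal)
dg_{12}/dx_1 = 0 (off-diagonal)
dg_{11}/dx_2 = dg_{11}/dx_2 = 0
Numerator = 0 + 0 - 0 = 0
Gamma^2_{11} = 0 / (2 * 8) = 0

0


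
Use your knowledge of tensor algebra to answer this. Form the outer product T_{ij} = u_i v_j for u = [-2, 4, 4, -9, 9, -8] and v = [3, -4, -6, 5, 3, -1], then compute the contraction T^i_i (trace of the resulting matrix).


The outer product gives T_{ij} = u_i v_j.
The trace (contraction) is Tr(T) = sum_i T_{ii} = sum_i u_i v_i.
Diagonal entries:
T_{11} = u_1 * v_1 = -2 * 3 = -6
T_{22} = u_2 * v_2 = 4 * -4 = -16
T_{33} = u_3 * v_3 = 4 * -6 = -24
T_{44} = u_4 * v_4 = -9 * 5 = -45
T_{55} = u_5 * v_5 = 9 * 3 = 27
T_{66} = u_6 * v_6 = -8 * -1 = 8
Tr(T) = -6 + -16 + -24 + -45 + 27 + 8 = -56

-56


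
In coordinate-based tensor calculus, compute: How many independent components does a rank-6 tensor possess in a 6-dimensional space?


The number of components of a rank-r tensor in d dimensions is d^r.
Here d = 6 and r = 6.
6^6 = 46656

46656


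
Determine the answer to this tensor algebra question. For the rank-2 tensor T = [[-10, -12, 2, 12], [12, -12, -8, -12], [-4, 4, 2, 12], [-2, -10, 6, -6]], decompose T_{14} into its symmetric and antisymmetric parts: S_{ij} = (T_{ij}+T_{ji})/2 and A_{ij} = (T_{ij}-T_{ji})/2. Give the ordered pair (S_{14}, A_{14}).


T_{14} = 12
T_{41} = -2
S_{14} = (12 + -2)/2 = 10/2 = 5
A_{14} = (12 - -2)/2 = 14/2 = 7
Check: S + A = 5 + 7 = 12 = T_{14}.

(5, 7)


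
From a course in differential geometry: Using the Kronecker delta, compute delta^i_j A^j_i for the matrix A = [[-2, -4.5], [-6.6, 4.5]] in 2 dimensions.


The contraction (trace) of a rank-2 tensor is the sum of its diagonal elements.
Diagonal entries: A[1,1] = -2, A[2,2] = 4.5
Tr(A) = -2 + 4.5 = 2.5

2.5


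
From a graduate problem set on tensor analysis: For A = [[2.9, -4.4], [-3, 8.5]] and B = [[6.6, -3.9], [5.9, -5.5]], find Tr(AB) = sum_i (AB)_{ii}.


Tr(AB) = sum_i (AB)_{ii} where (AB)_{ii} = sum_k A_{ik} B_{ki}.
(AB)_{11} = 2.9*6.6 + -4.4*5.9 = -6.82
(AB)_{22} = -3*-3.9 + 8.5*-5.5 = -35.05
Tr(AB) = -6.82 + -35.05 = -41.87

-41.87


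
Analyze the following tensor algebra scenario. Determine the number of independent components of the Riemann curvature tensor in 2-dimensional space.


The Riemann tensor in d dimensions has d^2(d^2 - 1)/12 independent components.
d = 2, so d^2 = 4
d^2 - 1 = 3
d^2(d^2 - 1) = 4 * 3 = 12
Divide by 12: 12 / 12 = 1

1


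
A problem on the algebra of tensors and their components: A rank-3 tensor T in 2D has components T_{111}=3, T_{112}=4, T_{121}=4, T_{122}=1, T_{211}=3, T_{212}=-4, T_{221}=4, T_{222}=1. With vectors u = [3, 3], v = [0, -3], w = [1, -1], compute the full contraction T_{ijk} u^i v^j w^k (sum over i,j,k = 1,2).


S = sum over i,j,k of T_{ijk} u_i v_j w_k. Expanding all 8 terms:
T_{111}*u_1*v_1*w_1 = 3*3*0*1 = 0  (running total: 0)
T_{112}*u_1*v_1*w_2 = 4*3*0*-1 = 0  (running total: 0)
T_{121}*u_1*v_2*w_1 = 4*3*-3*1 = -36  (running total: -36)
T_{122}*u_1*v_2*w_2 = 1*3*-3*-1 = 9  (running total: -27)
T_{211}*u_2*v_1*w_1 = 3*3*0*1 = 0  (running total: -27)
T_{212}*u_2*v_1*w_2 = -4*3*0*-1 = 0  (running total: -27)
T_{221}*u_2*v_2*w_1 = 4*3*-3*1 = -36  (running total: -63)
T_{222}*u_2*v_2*w_2 = 1*3*-3*-1 = 9  (running total: -54)
S = -54

-54


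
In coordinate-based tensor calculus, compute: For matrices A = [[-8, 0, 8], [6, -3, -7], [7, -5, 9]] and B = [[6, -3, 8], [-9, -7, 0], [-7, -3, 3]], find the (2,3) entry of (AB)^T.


(AB)^T_{ij} = (AB)_{ji} = sum_k A_{jk} B_{ki}.
For i=2, j=3 we need (AB)_{32}:
A_{31} * B_{12} = 7 * -3 = -21
A_{32} * B_{22} = -5 * -7 = 35
A_{33} * B_{32} = 9 * -3 = -27
Sum = -21 + 35 + -27 = -13

-13


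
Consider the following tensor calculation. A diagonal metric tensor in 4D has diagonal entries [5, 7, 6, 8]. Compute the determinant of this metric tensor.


For a diagonal metric, the determinant is the product of diagonal entries.
Diagonal entries: 5, 7, 6, 8
det(g) = 5 * 7 * 6 * 8 = 1680

1680


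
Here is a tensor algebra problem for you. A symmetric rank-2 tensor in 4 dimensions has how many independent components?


A symmetric rank-2 tensor in d dimensions has d(d+1)/2 independent components.
d = 4
d(d+1)/2 = 4 * 5 / 2 = 20 / 2 = 10

10


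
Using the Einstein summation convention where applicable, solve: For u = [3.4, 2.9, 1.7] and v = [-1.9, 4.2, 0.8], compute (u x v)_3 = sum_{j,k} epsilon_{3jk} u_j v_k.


(u x v)_3 = sum_{j,k} epsilon_{3jk} u_j v_k. Only permutations of (1,2,3) contribute; the two non-zero terms are:
eps_{312} u_1 v_2 = 1 * 3.4 * 4.2 = 14.28
eps_{321} u_2 v_1 = -1 * 2.9 * -1.9 = 5.51
(u x v)_3 = 19.79

19.79


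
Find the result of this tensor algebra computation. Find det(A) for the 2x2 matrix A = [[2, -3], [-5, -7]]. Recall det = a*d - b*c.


For a 2x2 matrix [[a, b], [c, d]], det = a*d - b*c.
a = 2, b = -3, c = -5, d = -7
a*d = 2 * -7 = -14
b*c = -3 * -5 = 15
det = -14 - 15 = -29

-29


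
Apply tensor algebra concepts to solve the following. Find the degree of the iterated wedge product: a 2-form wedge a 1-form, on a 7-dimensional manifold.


The degree of a wedge product is the sum of the degrees of the individual forms.
Degrees: 2, 1
Total degree = 2 + 1 = 3

3


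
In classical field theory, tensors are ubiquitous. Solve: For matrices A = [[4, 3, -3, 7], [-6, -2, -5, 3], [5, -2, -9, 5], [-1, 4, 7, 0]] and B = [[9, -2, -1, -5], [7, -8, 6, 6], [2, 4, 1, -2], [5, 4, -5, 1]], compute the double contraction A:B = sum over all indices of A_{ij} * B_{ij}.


A:B = sum over all i,j of A_{ij} * B_{ij}.
Row 1: 4*9=36, 3*-2=-6, -3*-1=3, 7*-5=-35 => row sum = -2
Row 2: -6*7=-42, -2*-8=16, -5*6=-30, 3*6=18 => row sum = -38
Row 3: 5*2=10, -2*4=-8, -9*1=-9, 5*-2=-10 => row sum = -17
Row 4: -1*5=-5, 4*4=16, 7*-5=-35, 0*1=0 => row sum = -24
Total = -2 + -38 + -17 + -24 = -81

-81


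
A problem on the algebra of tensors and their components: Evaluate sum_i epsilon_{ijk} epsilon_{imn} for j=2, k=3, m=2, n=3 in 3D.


Using the identity: epsilon_{ijk} epsilon_{imn} = delta_{jm} delta_{kn} - delta_{jn} delta_{km}.
delta_{22} = 1
delta_{33} = 1
delta_{23} = 0
delta_{32} = 0
Result = 1 * 1 - 0 * 0 = 1 - 0 = 1

1


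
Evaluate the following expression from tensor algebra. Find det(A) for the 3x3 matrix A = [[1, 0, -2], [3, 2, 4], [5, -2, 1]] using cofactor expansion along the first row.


Expanding along the first row, det(A) = a11*M_11 - a12*M_12 + a13*M_13, where M_1j is the (1,j) minor.
Minor M_11 = 2*1 - 4*-2 = 10
Minor M_12 = 3*1 - 4*5 = -17
Minor M_13 = 3*-2 - 2*5 = -16
det = 1*(10) - 0*(-17) + -2*(-16)
    = 10 - 0 + 32
    = 42

42


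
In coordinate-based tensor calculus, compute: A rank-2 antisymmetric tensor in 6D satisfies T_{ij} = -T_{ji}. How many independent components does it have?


An antisymmetric rank-2 tensor satisfies A_{ij} = -A_{ji}, so diagonal entries are zero.
The independent components are the upper-triangular entries: C(n, 2) = n(n-1)/2.
n = 6
C(6, 2) = 6 * 5 / 2 = 30 / 2 = 15

15


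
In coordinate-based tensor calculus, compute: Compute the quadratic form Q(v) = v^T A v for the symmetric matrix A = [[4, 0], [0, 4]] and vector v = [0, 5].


First compute Av:
(Av)_1 = 4*0 + 0*5 = 0
(Av)_2 = 0*0 + 4*5 = 20
Av = [0, 20]
Then v^T (Av) = 0*0 + 5*20
= 0 + 100 = 100

100


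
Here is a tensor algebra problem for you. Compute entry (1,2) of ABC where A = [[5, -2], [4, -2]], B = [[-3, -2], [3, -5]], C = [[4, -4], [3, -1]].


(ABC)_{12} = sum_m (AB)_{1m} C_{m2}. First compute row 1 of AB.
(AB)_{11} = 5*-3 + -2*3 = -21
(AB)_{12} = 5*-2 + -2*-5 = 0
Now contract with column 2 of C:
(AB)_{11} * C_{12} = -21 * -4 = 84
(AB)_{12} * C_{22} = 0 * -1 = 0
(ABC)_{12} = 84 + 0 = 84

84


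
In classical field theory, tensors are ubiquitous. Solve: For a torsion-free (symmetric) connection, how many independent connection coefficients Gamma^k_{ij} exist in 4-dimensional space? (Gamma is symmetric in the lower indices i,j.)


Christoffel symbols Gamma^k_{ij} are symmetric in i,j, so there are d * d(d+1)/2 independent symbols.
d = 4
d(d+1)/2 = 4 * 5 / 2 = 10
Total = 4 * 10 = 40

40


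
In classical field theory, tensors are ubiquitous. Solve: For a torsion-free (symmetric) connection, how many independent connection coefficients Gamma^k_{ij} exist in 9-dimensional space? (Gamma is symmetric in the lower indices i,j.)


Christoffel symbols Gamma^k_{ij} are symmetric in i,j, so there are d * d(d+1)/2 independent symbols.
d = 9
d(d+1)/2 = 9 * 10 / 2 = 45
Total = 9 * 45 = 405

405


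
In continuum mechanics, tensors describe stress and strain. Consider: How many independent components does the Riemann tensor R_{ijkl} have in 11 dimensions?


The Riemann tensor in d dimensions has d^2(d^2 - 1)/12 independent components.
d = 11, so d^2 = 121
d^2 - 1 = 120
d^2(d^2 - 1) = 121 * 120 = 14520
Divide by 12: 14520 / 12 = 1210

1210


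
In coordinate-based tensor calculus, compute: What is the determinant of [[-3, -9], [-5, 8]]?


For a 2x2 matrix [[a, b], [c, d]], det = a*d - b*c.
a = -3, b = -9, c = -5, d = 8
a*d = -3 * 8 = -24
b*c = -9 * -5 = 45
det = -24 - 45 = -69

-69


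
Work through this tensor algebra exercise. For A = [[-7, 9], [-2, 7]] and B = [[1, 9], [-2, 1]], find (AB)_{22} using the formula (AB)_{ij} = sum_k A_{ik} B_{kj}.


(AB)_{ij} = sum_k A_{ik} B_{kj}.
For i=2, j=2:
A_{21} * B_{12} = -2 * 9 = -18
A_{22} * B_{22} = 7 * 1 = 7
Sum = -18 + 7 = -11

-11


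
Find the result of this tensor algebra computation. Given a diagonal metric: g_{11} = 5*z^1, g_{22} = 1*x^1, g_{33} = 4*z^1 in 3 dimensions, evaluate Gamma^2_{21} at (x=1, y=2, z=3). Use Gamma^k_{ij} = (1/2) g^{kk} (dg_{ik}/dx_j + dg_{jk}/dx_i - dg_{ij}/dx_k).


For a diagonal metric, Gamma^k_{ij} = (1/2) g^{kk} (dg_{ik}/dx_j + dg_{jk}/dx_i - dg_{ij}/dx_k).
The metric is diagonal, so g_{ab} = 0 for a != b.
At the given point: g_{11} = 15, g_{22} = 1, g_{33} = 12
g^{22} = 1/1
dg_{22}/dx_1 = dg_{22}/dx_1 = 1
dg_{12}/dx_2 = 0 (off-diagonal)
dg_{21}/dx_2 = 0 (off-diagonal)
Numerator = 1 + 0 - 0 = 1
Gamma^2_{21} = 1 / (2 * 1) = 1/2

1/2


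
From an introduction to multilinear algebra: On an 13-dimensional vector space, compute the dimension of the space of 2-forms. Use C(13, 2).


The dimension of the space of p-forms on an n-dimensional space is C(n, p).
n = 13, p = 2
C(13, 2) = 13! / (2! * 11!) = 78

78


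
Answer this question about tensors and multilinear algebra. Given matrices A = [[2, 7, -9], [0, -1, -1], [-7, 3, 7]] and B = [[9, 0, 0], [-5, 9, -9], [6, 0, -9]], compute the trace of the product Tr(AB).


Tr(AB) = sum_i (AB)_{ii} where (AB)_{ii} = sum_k A_{ik} B_{ki}.
(AB)_{11} = 2*9 + 7*-5 + -9*6 = -71
(AB)_{22} = 0*0 + -1*9 + -1*0 = -9
(AB)_{33} = -7*0 + 3*-9 + 7*-9 = -90
Tr(AB) = -71 + -9 + -90 = -170

-170


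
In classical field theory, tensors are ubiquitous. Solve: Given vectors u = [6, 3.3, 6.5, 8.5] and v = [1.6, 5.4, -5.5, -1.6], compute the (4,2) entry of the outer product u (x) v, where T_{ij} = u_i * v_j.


The outer product entry T_{ij} = u_i * v_j.
We need i=4, j=2.
u_4 = 8.5, v_2 = 5.4
T_{4,2} = 8.5 * 5.4 = 45.9

45.9


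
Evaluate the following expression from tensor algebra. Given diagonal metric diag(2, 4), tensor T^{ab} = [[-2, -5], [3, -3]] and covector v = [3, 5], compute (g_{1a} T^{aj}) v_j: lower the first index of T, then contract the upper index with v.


Step 1: lower the first index. For a diagonal metric, g_{ia} T^{aj} = g_{ii} T^{ij} (no sum on i).
g_{11} = 2
S_1{}^1 = 2 * T^{11} = 2 * -2 = -4
S_1{}^2 = 2 * T^{12} = 2 * -5 = -10
Step 2: contract S_1{}^j with v_j.
S_1{}^1 * v_1 = -4 * 3 = -12
S_1{}^2 * v_2 = -10 * 5 = -50
Result = -12 + -50 = -62

-62


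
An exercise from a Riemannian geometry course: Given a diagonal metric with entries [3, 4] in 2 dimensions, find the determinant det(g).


For a diagonal metric, the determinant is the product of diagonal entries.
Diagonal entries: 3, 4
det(g) = 3 * 4 = 12

12


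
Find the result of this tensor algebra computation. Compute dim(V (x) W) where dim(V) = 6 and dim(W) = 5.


The dimension of a tensor product is the product of dimensions.
dim(V) = 6, dim(W) = 5
dim(V (x) W) = 6 * 5 = 30

30


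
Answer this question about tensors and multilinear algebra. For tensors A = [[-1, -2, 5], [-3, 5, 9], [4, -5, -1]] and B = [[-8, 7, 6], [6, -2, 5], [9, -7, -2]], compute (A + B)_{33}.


Tensor addition is component-wise: (A + B)_{ij} = A_{ij} + B_{ij}.
A_{33} = -1
B_{33} = -2
(A + B)_{33} = -1 + -2 = -3

-3


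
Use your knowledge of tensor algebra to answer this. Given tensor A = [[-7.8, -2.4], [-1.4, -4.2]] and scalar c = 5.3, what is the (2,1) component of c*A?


Scalar multiplication: (cA)_{ij} = c * A_{ij}.
c = 5.3
A_{21} = -1.4
(cA)_{21} = 5.3 * -1.4 = -7.42

-7.42


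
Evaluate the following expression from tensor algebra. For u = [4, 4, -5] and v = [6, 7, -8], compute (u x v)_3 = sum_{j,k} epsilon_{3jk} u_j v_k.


(u x v)_3 = sum_{j,k} epsilon_{3jk} u_j v_k. Only permutations of (1,2,3) contribute; the two non-zero terms are:
eps_{312} u_1 v_2 = 1 * 4 * 7 = 28
eps_{321} u_2 v_1 = -1 * 4 * 6 = -24
(u x v)_3 = 4

4


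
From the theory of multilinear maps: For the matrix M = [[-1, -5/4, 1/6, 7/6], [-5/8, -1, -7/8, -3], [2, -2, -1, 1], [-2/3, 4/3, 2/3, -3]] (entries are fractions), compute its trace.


The trace is the sum of diagonal entries.
Diagonal: M[1,1] = -1, M[2,2] = -1, M[3,3] = -1, M[4,4] = -3
Tr(M) = -1 + -1 + -1 + -3
Computing step by step:
After adding M[1,1]: -1
After adding M[2,2]: -2
After adding M[3,3]: -3
After adding M[4,4]: -6
Tr(M) = -6

-6


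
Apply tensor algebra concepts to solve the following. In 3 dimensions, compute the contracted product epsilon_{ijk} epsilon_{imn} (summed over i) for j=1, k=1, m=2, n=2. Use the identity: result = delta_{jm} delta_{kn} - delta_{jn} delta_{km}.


Using the identity: epsilon_{ijk} epsilon_{imn} = delta_{jm} delta_{kn} - delta_{jn} delta_{km}.
delta_{12} = 0
delta_{12} = 0
delta_{12} = 0
delta_{12} = 0
Result = 0 * 0 - 0 * 0 = 0 - 0 = 0

0


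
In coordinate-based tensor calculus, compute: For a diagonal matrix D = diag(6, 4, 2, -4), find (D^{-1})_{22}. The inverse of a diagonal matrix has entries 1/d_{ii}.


For a diagonal matrix, the inverse has entries (D^{-1})_{ii} = 1/d_{ii}.
The diagonal entries are: d_{11} = 6, d_{22} = 4, d_{33} = 2, d_{44} = -4
We need (D^{-1})_{22} = 1/d_{22} = 1/4 = 1/4

1/4


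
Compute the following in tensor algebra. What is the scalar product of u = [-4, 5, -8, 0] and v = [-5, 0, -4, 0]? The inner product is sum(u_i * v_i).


The inner product u . v = sum of u_i * v_i.
Term-by-term: -4 * -5, 5 * 0, -8 * -4, 0 * 0
Products: 20, 0, 32, 0
Sum = 20 + 0 + 32 + 0 = 52

52


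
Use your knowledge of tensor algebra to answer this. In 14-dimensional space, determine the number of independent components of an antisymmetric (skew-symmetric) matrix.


An antisymmetric rank-2 tensor satisfies A_{ij} = -A_{ji}, so diagonal entries are zero.
The independent components are the upper-triangular entries: C(n, 2) = n(n-1)/2.
n = 14
C(14, 2) = 14 * 13 / 2 = 182 / 2 = 91

91


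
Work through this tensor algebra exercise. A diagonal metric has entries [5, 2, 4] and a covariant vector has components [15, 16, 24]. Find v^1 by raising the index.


To raise an index with a diagonal metric: v^i = v_i / g_{ii}.
For index 1: v_1 = 15, g_{11} = 5
v^1 = 15 / 5 = 3

3


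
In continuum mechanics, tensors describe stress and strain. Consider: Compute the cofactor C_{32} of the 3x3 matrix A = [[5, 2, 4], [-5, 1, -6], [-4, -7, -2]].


To find cofactor C_{32}, delete row 3 and column 2.
The resulting 2x2 submatrix is: [[5, 4], [-5, -6]]
Minor M_{32} = 5*-6 - 4*-5
  = -30 - -20 = -10
Sign = (-1)^(3+2) = (-1)^5 = -1
Cofactor C_{32} = -1 * -10 = 10

10


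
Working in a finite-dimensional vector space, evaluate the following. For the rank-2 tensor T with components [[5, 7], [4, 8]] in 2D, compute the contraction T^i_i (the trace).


The contraction (trace) of a rank-2 tensor is the sum of its diagonal elements.
Diagonal entries: A[1,1] = 5, A[2,2] = 8
Tr(A) = 5 + 8 = 13

13


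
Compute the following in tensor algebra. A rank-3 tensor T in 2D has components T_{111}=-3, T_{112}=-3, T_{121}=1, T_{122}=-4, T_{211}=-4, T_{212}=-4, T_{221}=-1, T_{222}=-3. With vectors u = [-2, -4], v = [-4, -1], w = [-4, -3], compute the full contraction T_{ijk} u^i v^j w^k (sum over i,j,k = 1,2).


S = sum over i,j,k of T_{ijk} u_i v_j w_k. Expanding all 8 terms:
T_{111}*u_1*v_1*w_1 = -3*-2*-4*-4 = 96  (running total: 96)
T_{112}*u_1*v_1*w_2 = -3*-2*-4*-3 = 72  (running total: 168)
T_{121}*u_1*v_2*w_1 = 1*-2*-1*-4 = -8  (running total: 160)
T_{122}*u_1*v_2*w_2 = -4*-2*-1*-3 = 24  (running total: 184)
T_{211}*u_2*v_1*w_1 = -4*-4*-4*-4 = 256  (running total: 440)
T_{212}*u_2*v_1*w_2 = -4*-4*-4*-3 = 192  (running total: 632)
T_{221}*u_2*v_2*w_1 = -1*-4*-1*-4 = 16  (running total: 648)
T_{222}*u_2*v_2*w_2 = -3*-4*-1*-3 = 36  (running total: 684)
S = 684

684


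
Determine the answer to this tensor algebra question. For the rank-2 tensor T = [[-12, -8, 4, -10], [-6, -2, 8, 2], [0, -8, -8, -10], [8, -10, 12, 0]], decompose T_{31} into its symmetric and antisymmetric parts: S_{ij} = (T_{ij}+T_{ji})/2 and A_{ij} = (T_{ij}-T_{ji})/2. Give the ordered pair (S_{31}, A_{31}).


T_{31} = 0
T_{13} = 4
S_{31} = (0 + 4)/2 = 4/2 = 2
A_{31} = (0 - 4)/2 = -4/2 = -2
Check: S + A = 2 + -2 = 0 = T_{31}.

(2, -2)


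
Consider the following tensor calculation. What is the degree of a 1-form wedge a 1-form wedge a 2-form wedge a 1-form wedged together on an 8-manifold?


The degree of a wedge product is the sum of the degrees of the individual forms.
Degrees: 1, 1, 2, 1
Total degree = 1 + 1 + 2 + 1 = 5

5


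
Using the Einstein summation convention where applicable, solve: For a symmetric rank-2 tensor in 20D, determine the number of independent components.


A symmetric rank-2 tensor in d dimensions has d(d+1)/2 independent components.
d = 20
d(d+1)/2 = 20 * 21 / 2 = 420 / 2 = 210

210


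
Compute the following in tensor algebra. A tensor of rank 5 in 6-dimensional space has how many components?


The number of components of a rank-r tensor in d dimensions is d^r.
Here d = 6 and r = 5.
6^5 = 7776

7776


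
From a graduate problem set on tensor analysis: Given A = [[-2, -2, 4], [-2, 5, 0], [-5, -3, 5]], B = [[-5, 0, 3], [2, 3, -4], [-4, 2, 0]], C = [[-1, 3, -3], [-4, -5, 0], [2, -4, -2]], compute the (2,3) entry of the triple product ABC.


(ABC)_{23} = sum_m (AB)_{2m} C_{m3}. First compute row 2 of AB.
(AB)_{21} = -2*-5 + 5*2 + 0*-4 = 20
(AB)_{22} = -2*0 + 5*3 + 0*2 = 15
(AB)_{23} = -2*3 + 5*-4 + 0*0 = -26
Now contract with column 3 of C:
(AB)_{21} * C_{13} = 20 * -3 = -60
(AB)_{22} * C_{23} = 15 * 0 = 0
(AB)_{23} * C_{33} = -26 * -2 = 52
(ABC)_{23} = -60 + 0 + 52 = -8

-8


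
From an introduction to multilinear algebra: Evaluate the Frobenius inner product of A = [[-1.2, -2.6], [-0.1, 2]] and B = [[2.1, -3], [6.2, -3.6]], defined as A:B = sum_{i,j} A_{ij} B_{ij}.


A:B = sum over all i,j of A_{ij} * B_{ij}.
Row 1: -1.2*2.1=-2.52, -2.6*-3=7.8 => row sum = 5.28
Row 2: -0.1*6.2=-0.62, 2*-3.6=-7.2 => row sum = -7.82
Total = 5.28 + -7.82 = -2.54

-2.54


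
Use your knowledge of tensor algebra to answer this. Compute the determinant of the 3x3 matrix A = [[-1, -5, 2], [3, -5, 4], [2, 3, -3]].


Expanding along the first row, det(A) = a11*M_11 - a12*M_12 + a13*M_13, where M_1j is the (1,j) minor.
Minor M_11 = -5*-3 - 4*3 = 3
Minor M_12 = 3*-3 - 4*2 = -17
Minor M_13 = 3*3 - -5*2 = 19
det = -1*(3) - -5*(-17) + 2*(19)
    = -3 - 85 + 38
    = -50

-50


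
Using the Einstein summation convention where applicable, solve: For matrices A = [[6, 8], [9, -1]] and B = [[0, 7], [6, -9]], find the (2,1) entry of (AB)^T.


(AB)^T_{ij} = (AB)_{ji} = sum_k A_{jk} B_{ki}.
For i=2, j=1 we need (AB)_{12}:
A_{11} * B_{12} = 6 * 7 = 42
A_{12} * B_{22} = 8 * -9 = -72
Sum = 42 + -72 = -30

-30


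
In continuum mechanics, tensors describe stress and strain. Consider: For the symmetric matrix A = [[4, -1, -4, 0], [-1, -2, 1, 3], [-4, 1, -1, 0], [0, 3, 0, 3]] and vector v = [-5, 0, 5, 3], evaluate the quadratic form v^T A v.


First compute Av:
(Av)_1 = 4*-5 + -1*0 + -4*5 + 0*3 = -40
(Av)_2 = -1*-5 + -2*0 + 1*5 + 3*3 = 19
(Av)_3 = -4*-5 + 1*0 + -1*5 + 0*3 = 15
(Av)_4 = 0*-5 + 3*0 + 0*5 + 3*3 = 9
Av = [-40, 19, 15, 9]
Then v^T (Av) = -5*-40 + 0*19 + 5*15 + 3*9
= 200 + 0 + 75 + 27 = 302

302


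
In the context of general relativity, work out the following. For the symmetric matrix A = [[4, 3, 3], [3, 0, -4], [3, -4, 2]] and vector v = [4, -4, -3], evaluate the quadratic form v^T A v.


First compute Av:
(Av)_1 = 4*4 + 3*-4 + 3*-3 = -5
(Av)_2 = 3*4 + 0*-4 + -4*-3 = 24
(Av)_3 = 3*4 + -4*-4 + 2*-3 = 22
Av = [-5, 24, 22]
Then v^T (Av) = 4*-5 + -4*24 + -3*22
= -20 + -96 + -66 = -182

-182


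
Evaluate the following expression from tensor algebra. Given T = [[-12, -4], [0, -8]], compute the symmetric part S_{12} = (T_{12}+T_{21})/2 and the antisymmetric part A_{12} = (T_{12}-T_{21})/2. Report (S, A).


T_{12} = -4
T_{21} = 0
S_{12} = (-4 + 0)/2 = -4/2 = -2
A_{12} = (-4 - 0)/2 = -4/2 = -2
Check: S + A = -2 + -2 = -4 = T_{12}.

(-2, -2)


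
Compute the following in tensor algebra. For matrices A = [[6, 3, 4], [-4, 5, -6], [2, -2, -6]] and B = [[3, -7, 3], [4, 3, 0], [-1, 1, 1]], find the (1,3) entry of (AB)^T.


(AB)^T_{ij} = (AB)_{ji} = sum_k A_{jk} B_{ki}.
For i=1, j=3 we need (AB)_{31}:
A_{31} * B_{11} = 2 * 3 = 6
A_{32} * B_{21} = -2 * 4 = -8
A_{33} * B_{31} = -6 * -1 = 6
Sum = 6 + -8 + 6 = 4

4


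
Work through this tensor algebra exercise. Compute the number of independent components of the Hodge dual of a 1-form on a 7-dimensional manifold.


The Hodge dual of a p-form on an n-dimensional manifold is an (n-p)-form.
n = 7, p = 1, so dual degree = 7 - 1 = 6
The number of components is C(n, n-p) = C(7, 6) = 7

7


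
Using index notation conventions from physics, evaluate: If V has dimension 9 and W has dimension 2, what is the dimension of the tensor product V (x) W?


The dimension of a tensor product is the product of dimensions.
dim(V) = 9, dim(W) = 2
dim(V (x) W) = 9 * 2 = 18

18


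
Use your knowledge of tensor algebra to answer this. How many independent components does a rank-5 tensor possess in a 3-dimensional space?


The number of components of a rank-r tensor in d dimensions is d^r.
Here d = 3 and r = 5.
3^5 = 243

243


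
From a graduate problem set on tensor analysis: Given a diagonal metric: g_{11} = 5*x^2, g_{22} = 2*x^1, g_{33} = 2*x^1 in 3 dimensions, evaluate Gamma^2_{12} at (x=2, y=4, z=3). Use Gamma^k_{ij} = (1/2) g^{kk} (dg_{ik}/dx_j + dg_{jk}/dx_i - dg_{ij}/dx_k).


For a diagonal metric, Gamma^k_{ij} = (1/2) g^{kk} (dg_{ik}/dx_j + dg_{jk}/dx_i - dg_{ij}/dx_k).
The metric is diagonal, so g_{ab} = 0 for a != b.
At the given point: g_{11} = 20, g_{22} = 4, g_{33} = 4
g^{22} = 1/4
dg_{12}/dx_2 = 0 (off-diagonal)
dg_{22}/dx_1 = dg_{22}/dx_1 = 2
dg_{12}/dx_2 = 0 (off-diagonal)
Numerator = 0 + 2 - 0 = 2
Gamma^2_{12} = 2 / (2 * 4) = 1/4

1/4


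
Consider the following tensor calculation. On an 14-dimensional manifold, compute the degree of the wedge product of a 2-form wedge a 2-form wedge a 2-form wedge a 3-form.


The degree of a wedge product is the sum of the degrees of the individual forms.
Degrees: 2, 2, 2, 3
Total degree = 2 + 2 + 2 + 3 = 9

9


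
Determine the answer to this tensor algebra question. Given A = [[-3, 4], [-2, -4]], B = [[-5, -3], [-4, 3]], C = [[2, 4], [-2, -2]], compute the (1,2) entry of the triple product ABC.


(ABC)_{12} = sum_m (AB)_{1m} C_{m2}. First compute row 1 of AB.
(AB)_{11} = -3*-5 + 4*-4 = -1
(AB)_{12} = -3*-3 + 4*3 = 21
Now contract with column 2 of C:
(AB)_{11} * C_{12} = -1 * 4 = -4
(AB)_{12} * C_{22} = 21 * -2 = -42
(ABC)_{12} = -4 + -42 = -46

-46


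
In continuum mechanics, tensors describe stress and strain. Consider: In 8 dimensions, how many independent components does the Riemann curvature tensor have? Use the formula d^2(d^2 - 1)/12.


The Riemann tensor in d dimensions has d^2(d^2 - 1)/12 independent components.
d = 8, so d^2 = 64
d^2 - 1 = 63
d^2(d^2 - 1) = 64 * 63 = 4032
Divide by 12: 4032 / 12 = 336

336


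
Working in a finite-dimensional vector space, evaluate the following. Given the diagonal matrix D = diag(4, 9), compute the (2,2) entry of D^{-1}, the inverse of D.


For a diagonal matrix, the inverse has entries (D^{-1})_{ii} = 1/d_{ii}.
The diagonal entries are: d_{11} = 4, d_{22} = 9
We need (D^{-1})_{22} = 1/d_{22} = 1/9 = 1/9

1/9


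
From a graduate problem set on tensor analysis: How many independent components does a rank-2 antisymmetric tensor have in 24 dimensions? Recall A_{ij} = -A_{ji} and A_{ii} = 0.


An antisymmetric rank-2 tensor satisfies A_{ij} = -A_{ji}, so diagonal entries are zero.
The independent components are the upper-triangular entries: C(n, 2) = n(n-1)/2.
n = 24
C(24, 2) = 24 * 23 / 2 = 552 / 2 = 276

276


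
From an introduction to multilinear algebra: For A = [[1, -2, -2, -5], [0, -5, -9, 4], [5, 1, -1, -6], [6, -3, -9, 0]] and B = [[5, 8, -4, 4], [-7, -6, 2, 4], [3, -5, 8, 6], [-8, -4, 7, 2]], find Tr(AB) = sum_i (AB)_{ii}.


Tr(AB) = sum_i (AB)_{ii} where (AB)_{ii} = sum_k A_{ik} B_{ki}.
(AB)_{11} = 1*5 + -2*-7 + -2*3 + -5*-8 = 53
(AB)_{22} = 0*8 + -5*-6 + -9*-5 + 4*-4 = 59
(AB)_{33} = 5*-4 + 1*2 + -1*8 + -6*7 = -68
(AB)_{44} = 6*4 + -3*4 + -9*6 + 0*2 = -42
Tr(AB) = 53 + 59 + -68 + -42 = 2

2


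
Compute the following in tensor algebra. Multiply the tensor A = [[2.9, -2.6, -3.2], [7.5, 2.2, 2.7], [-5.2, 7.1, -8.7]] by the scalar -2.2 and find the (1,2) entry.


Scalar multiplication: (cA)_{ij} = c * A_{ij}.
c = -2.2
A_{12} = -2.6
(cA)_{12} = -2.2 * -2.6 = 5.72

5.72


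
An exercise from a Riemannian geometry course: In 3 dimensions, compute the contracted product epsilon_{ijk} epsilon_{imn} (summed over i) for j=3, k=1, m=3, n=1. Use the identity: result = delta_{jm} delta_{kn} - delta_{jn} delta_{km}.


Using the identity: epsilon_{ijk} epsilon_{imn} = delta_{jm} delta_{kn} - delta_{jn} delta_{km}.
delta_{33} = 1
delta_{11} = 1
delta_{31} = 0
delta_{13} = 0
Result = 1 * 1 - 0 * 0 = 1 - 0 = 1

1


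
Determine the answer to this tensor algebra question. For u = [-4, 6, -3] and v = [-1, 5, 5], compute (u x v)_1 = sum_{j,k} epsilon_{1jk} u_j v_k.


(u x v)_1 = sum_{j,k} epsilon_{1jk} u_j v_k. Only permutations of (1,2,3) contribute; the two non-zero terms are:
eps_{123} u_2 v_3 = 1 * 6 * 5 = 30
eps_{132} u_3 v_2 = -1 * -3 * 5 = 15
(u x v)_1 = 45

45


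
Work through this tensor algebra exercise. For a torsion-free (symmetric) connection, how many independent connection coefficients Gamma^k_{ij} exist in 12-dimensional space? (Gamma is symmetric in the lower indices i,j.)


Christoffel symbols Gamma^k_{ij} are symmetric in i,j, so there are d * d(d+1)/2 independent symbols.
d = 12
d(d+1)/2 = 12 * 13 / 2 = 78
Total = 12 * 78 = 936

936


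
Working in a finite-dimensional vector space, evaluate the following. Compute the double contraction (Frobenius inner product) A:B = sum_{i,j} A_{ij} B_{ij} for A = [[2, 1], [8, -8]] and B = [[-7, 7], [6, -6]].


A:B = sum over all i,j of A_{ij} * B_{ij}.
Row 1: 2*-7=-14, 1*7=7 => row sum = -7
Row 2: 8*6=48, -8*-6=48 => row sum = 96
Total = -7 + 96 = 89

89


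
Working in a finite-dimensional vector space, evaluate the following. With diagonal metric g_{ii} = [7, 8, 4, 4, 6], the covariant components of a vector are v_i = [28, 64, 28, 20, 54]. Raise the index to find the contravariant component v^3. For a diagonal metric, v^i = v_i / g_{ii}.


To raise an index with a diagonal metric: v^i = v_i / g_{ii}.
For index 3: v_3 = 28, g_{33} = 4
v^3 = 28 / 4 = 7

7


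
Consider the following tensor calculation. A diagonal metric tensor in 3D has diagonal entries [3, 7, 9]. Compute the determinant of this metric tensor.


For a diagonal metric, the determinant is the product of diagonal entries.
Diagonal entries: 3, 7, 9
det(g) = 3 * 7 * 9 = 189

189


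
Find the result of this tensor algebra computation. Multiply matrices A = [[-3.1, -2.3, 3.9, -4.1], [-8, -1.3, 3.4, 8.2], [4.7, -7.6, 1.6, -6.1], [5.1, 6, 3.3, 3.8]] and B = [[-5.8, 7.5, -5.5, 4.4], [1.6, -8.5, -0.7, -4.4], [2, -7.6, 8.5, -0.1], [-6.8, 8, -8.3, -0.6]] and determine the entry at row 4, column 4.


(AB)_{ij} = sum_k A_{ik} B_{kj}.
For i=4, j=4:
A_{41} * B_{14} = 5.1 * 4.4 = 22.44
A_{42} * B_{24} = 6 * -4.4 = -26.4
A_{43} * B_{34} = 3.3 * -0.1 = -0.33
A_{44} * B_{44} = 3.8 * -0.6 = -2.28
Sum = 22.44 + -26.4 + -0.33 + -2.28 = -6.57

-6.57


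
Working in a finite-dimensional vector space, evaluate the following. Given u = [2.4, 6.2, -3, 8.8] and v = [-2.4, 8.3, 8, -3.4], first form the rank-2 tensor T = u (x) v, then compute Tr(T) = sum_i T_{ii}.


The outer product gives T_{ij} = u_i v_j.
The trace (contraction) is Tr(T) = sum_i T_{ii} = sum_i u_i v_i.
Diagonal entries:
T_{11} = u_1 * v_1 = 2.4 * -2.4 = -5.76
T_{22} = u_2 * v_2 = 6.2 * 8.3 = 51.46
T_{33} = u_3 * v_3 = -3 * 8 = -24
T_{44} = u_4 * v_4 = 8.8 * -3.4 = -29.92
Tr(T) = -5.76 + 51.46 + -24 + -29.92 = -8.22

-8.22


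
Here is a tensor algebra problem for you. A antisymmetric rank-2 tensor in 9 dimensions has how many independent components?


A antisymmetric rank-2 tensor in d dimensions has d(d-1)/2 independent components.
d = 9
d(d-1)/2 = 9 * 8 / 2 = 72 / 2 = 36

36


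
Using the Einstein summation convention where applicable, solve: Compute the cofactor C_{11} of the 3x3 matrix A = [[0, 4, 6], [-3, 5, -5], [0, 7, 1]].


To find cofactor C_{11}, delete row 1 and column 1.
The resulting 2x2 submatrix is: [[5, -5], [7, 1]]
Minor M_{11} = 5*1 - -5*7
  = 5 - -35 = 40
Sign = (-1)^(1+1) = (-1)^2 = 1
Cofactor C_{11} = 1 * 40 = 40

40


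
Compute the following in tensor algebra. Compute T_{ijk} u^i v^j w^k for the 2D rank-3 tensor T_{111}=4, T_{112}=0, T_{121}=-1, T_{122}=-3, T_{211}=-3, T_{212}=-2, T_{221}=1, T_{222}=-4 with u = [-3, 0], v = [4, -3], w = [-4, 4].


S = sum over i,j,k of T_{ijk} u_i v_j w_k. Expanding all 8 terms:
T_{111}*u_1*v_1*w_1 = 4*-3*4*-4 = 192  (running total: 192)
T_{112}*u_1*v_1*w_2 = 0*-3*4*4 = 0  (running total: 192)
T_{121}*u_1*v_2*w_1 = -1*-3*-3*-4 = 36  (running total: 228)
T_{122}*u_1*v_2*w_2 = -3*-3*-3*4 = -108  (running total: 120)
T_{211}*u_2*v_1*w_1 = -3*0*4*-4 = 0  (running total: 120)
T_{212}*u_2*v_1*w_2 = -2*0*4*4 = 0  (running total: 120)
T_{221}*u_2*v_2*w_1 = 1*0*-3*-4 = 0  (running total: 120)
T_{222}*u_2*v_2*w_2 = -4*0*-3*4 = 0  (running total: 120)
S = 120

120


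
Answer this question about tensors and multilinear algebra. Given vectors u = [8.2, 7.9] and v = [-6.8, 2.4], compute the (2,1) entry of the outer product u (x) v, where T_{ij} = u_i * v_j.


The outer product entry T_{ij} = u_i * v_j.
We need i=2, j=1.
u_2 = 7.9, v_1 = -6.8
T_{2,1} = 7.9 * -6.8 = -53.72

-53.72


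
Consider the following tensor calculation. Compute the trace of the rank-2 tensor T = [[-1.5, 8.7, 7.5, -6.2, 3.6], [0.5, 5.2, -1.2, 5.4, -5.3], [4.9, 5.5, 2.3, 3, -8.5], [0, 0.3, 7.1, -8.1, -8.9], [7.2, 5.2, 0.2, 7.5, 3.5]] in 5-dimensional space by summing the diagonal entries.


The contraction (trace) of a rank-2 tensor is the sum of its diagonal elements.
Diagonal entries: A[1,1] = -1.5, A[2,2] = 5.2, A[3,3] = 2.3, A[4,4] = -8.1, A[5,5] = 3.5
Tr(A) = -1.5 + 5.2 + 2.3 + -8.1 + 3.5 = 1.4

1.4


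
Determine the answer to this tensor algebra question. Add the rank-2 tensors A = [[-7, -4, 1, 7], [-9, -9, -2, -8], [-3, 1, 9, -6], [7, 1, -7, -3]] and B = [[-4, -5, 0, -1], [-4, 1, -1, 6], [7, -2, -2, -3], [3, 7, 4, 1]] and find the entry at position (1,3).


Tensor addition is component-wise: (A + B)_{ij} = A_{ij} + B_{ij}.
A_{13} = 1
B_{13} = 0
(A + B)_{13} = 1 + 0 = 1

1


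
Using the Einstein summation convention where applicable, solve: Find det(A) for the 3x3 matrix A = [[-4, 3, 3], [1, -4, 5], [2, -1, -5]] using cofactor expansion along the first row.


Expanding along the first row, det(A) = a11*M_11 - a12*M_12 + a13*M_13, where M_1j is the (1,j) minor.
Minor M_11 = -4*-5 - 5*-1 = 25
Minor M_12 = 1*-5 - 5*2 = -15
Minor M_13 = 1*-1 - -4*2 = 7
det = -4*(25) - 3*(-15) + 3*(7)
    = -100 - -45 + 21
    = -34

-34


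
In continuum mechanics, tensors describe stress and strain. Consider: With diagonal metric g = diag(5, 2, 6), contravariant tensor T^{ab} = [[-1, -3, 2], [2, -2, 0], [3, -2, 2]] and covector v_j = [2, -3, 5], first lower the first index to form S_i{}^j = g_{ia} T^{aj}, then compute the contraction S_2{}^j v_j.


Step 1: lower the first index. For a diagonal metric, g_{ia} T^{aj} = g_{ii} T^{ij} (no sum on i).
g_{22} = 2
S_2{}^1 = 2 * T^{21} = 2 * 2 = 4
S_2{}^2 = 2 * T^{22} = 2 * -2 = -4
S_2{}^3 = 2 * T^{23} = 2 * 0 = 0
Step 2: contract S_2{}^j with v_j.
S_2{}^1 * v_1 = 4 * 2 = 8
S_2{}^2 * v_2 = -4 * -3 = 12
S_2{}^3 * v_3 = 0 * 5 = 0
Result = 8 + 12 + 0 = 20

20


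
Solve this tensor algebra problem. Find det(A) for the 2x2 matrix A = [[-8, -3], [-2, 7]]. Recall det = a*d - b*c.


For a 2x2 matrix [[a, b], [c, d]], det = a*d - b*c.
a = -8, b = -3, c = -2, d = 7
a*d = -8 * 7 = -56
b*c = -3 * -2 = 6
det = -56 - 6 = -62

-62


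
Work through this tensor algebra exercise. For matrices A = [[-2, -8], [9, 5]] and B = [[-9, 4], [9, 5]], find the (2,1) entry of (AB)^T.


(AB)^T_{ij} = (AB)_{ji} = sum_k A_{jk} B_{ki}.
For i=2, j=1 we need (AB)_{12}:
A_{11} * B_{12} = -2 * 4 = -8
A_{12} * B_{22} = -8 * 5 = -40
Sum = -8 + -40 = -48

-48


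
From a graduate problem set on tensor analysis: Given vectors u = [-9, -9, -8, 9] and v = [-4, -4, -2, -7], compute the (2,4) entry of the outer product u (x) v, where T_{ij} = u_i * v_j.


The outer product entry T_{ij} = u_i * v_j.
We need i=2, j=4.
u_2 = -9, v_4 = -7
T_{2,4} = -9 * -7 = 63

63


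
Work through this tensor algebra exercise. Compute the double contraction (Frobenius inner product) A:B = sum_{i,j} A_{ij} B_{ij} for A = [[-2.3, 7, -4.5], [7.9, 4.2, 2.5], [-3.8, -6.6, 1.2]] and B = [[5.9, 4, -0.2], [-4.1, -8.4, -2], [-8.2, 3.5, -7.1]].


A:B = sum over all i,j of A_{ij} * B_{ij}.
Row 1: -2.3*5.9=-13.57, 7*4=28, -4.5*-0.2=0.9 => row sum = 15.33
Row 2: 7.9*-4.1=-32.39, 4.2*-8.4=-35.28, 2.5*-2=-5 => row sum = -72.67
Row 3: -3.8*-8.2=31.16, -6.6*3.5=-23.1, 1.2*-7.1=-8.52 => row sum = -0.46
Total = 15.33 + -72.67 + -0.46 = -57.8

-57.8


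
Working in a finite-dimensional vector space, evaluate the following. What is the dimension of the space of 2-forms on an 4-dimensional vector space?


The dimension of the space of p-forms on an n-dimensional space is C(n, p).
n = 4, p = 2
C(4, 2) = 4! / (2! * 2!) = 6

6


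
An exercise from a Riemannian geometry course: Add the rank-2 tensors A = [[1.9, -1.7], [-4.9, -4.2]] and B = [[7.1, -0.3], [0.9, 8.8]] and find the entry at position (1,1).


Tensor addition is component-wise: (A + B)_{ij} = A_{ij} + B_{ij}.
A_{11} = 1.9
B_{11} = 7.1
(A + B)_{11} = 1.9 + 7.1 = 9

9


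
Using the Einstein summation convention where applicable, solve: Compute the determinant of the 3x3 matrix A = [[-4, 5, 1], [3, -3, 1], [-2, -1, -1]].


Expanding along the first row, det(A) = a11*M_11 - a12*M_12 + a13*M_13, where M_1j is the (1,j) minor.
Minor M_11 = -3*-1 - 1*-1 = 4
Minor M_12 = 3*-1 - 1*-2 = -1
Minor M_13 = 3*-1 - -3*-2 = -9
det = -4*(4) - 5*(-1) + 1*(-9)
    = -16 - -5 + -9
    = -20

-20


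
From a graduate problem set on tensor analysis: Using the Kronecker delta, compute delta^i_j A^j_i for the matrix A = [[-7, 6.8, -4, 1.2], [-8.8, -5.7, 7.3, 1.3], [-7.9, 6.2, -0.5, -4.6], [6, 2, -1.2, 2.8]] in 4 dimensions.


The contraction (trace) of a rank-2 tensor is the sum of its diagonal elements.
Diagonal entries: A[1,1] = -7, A[2,2] = -5.7, A[3,3] = -0.5, A[4,4] = 2.8
Tr(A) = -7 + -5.7 + -0.5 + 2.8 = -10.4

-10.4


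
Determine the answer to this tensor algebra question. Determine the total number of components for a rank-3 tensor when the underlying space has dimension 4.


The number of components of a rank-r tensor in d dimensions is d^r.
Here d = 4 and r = 3.
4^3 = 64

64


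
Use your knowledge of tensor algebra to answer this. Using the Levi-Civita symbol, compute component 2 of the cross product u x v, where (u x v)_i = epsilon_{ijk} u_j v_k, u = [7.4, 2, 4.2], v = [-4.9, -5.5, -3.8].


(u x v)_2 = sum_{j,k} epsilon_{2jk} u_j v_k. Only permutations of (1,2,3) contribute; the two non-zero terms are:
eps_{213} u_1 v_3 = -1 * 7.4 * -3.8 = 28.12
eps_{231} u_3 v_1 = 1 * 4.2 * -4.9 = -20.58
(u x v)_2 = 7.54

7.54


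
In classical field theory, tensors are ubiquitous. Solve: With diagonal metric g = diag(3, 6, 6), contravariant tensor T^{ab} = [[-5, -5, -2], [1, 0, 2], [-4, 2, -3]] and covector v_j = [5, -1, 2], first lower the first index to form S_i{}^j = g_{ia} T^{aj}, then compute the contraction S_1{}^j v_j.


Step 1: lower the first index. For a diagonal metric, g_{ia} T^{aj} = g_{ii} T^{ij} (no sum on i).
g_{11} = 3
S_1{}^1 = 3 * T^{11} = 3 * -5 = -15
S_1{}^2 = 3 * T^{12} = 3 * -5 = -15
S_1{}^3 = 3 * T^{13} = 3 * -2 = -6
Step 2: contract S_1{}^j with v_j.
S_1{}^1 * v_1 = -15 * 5 = -75
S_1{}^2 * v_2 = -15 * -1 = 15
S_1{}^3 * v_3 = -6 * 2 = -12
Result = -75 + 15 + -12 = -72

-72


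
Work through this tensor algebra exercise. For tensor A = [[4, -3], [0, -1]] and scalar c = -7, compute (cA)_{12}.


Scalar multiplication: (cA)_{ij} = c * A_{ij}.
c = -7
A_{12} = -3
(cA)_{12} = -7 * -3 = 21

21


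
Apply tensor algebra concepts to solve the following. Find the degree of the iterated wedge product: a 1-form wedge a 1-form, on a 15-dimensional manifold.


The degree of a wedge product is the sum of the degrees of the individual forms.
Degrees: 1, 1
Total degree = 1 + 1 = 2

2


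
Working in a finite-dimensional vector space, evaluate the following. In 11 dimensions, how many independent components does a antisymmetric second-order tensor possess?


A antisymmetric rank-2 tensor in d dimensions has d(d-1)/2 independent components.
d = 11
d(d-1)/2 = 11 * 10 / 2 = 110 / 2 = 55

55
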